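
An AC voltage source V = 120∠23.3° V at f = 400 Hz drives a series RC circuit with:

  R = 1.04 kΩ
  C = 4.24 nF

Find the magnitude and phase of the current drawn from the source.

Step 1 — Angular frequency: ω = 2π·f = 2π·400 = 2513 rad/s.
Step 2 — Component impedances:
  R: Z = R = 1040 Ω
  C: Z = 1/(jωC) = -j/(ω·C) = 0 - j9.384e+04 Ω
Step 3 — Series combination: Z_total = R + C = 1040 - j9.384e+04 Ω = 9.385e+04∠-89.4° Ω.
Step 4 — Source phasor: V = 120∠23.3° V = 110.2 + j47.47 V.
Step 5 — Ohm's law: I = V / Z_total = (110.2 + j47.47) / (1040 - j9.384e+04) = -0.0004927 + j0.00118 A.
Step 6 — Convert to polar: |I| = 0.001279 A, ∠I = 112.7°.

I = 0.001279∠112.7° A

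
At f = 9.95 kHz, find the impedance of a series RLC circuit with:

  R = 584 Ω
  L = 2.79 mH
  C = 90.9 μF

Step 1 — Angular frequency: ω = 2π·f = 2π·9950 = 6.252e+04 rad/s.
Step 2 — Component impedances:
  R: Z = R = 584 Ω
  L: Z = jωL = j·6.252e+04·0.00279 = 0 + j174.4 Ω
  C: Z = 1/(jωC) = -j/(ω·C) = 0 - j0.176 Ω
Step 3 — Series combination: Z_total = R + L + C = 584 + j174.2 Ω = 609.4∠16.6° Ω.

Z = 584 + j174.2 Ω = 609.4∠16.6° Ω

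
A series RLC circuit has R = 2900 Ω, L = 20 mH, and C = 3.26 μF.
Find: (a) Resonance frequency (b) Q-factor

Step 1 — Resonance condition Im(Z)=0 gives ω₀ = 1/√(LC).
Step 2 — ω₀ = 1/√(0.02·3.26e-06) = 3916 rad/s.
Step 3 — f₀ = ω₀/(2π) = 623.3 Hz.
Step 4 — Series Q: Q = ω₀L/R = 3916·0.02/2900 = 0.02701.

(a) f₀ = 623.3 Hz  (b) Q = 0.02701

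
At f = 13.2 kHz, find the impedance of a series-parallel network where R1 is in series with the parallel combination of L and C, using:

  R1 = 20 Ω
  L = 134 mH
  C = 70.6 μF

Step 1 — Angular frequency: ω = 2π·f = 2π·1.32e+04 = 8.294e+04 rad/s.
Step 2 — Component impedances:
  R1: Z = R = 20 Ω
  L: Z = jωL = j·8.294e+04·0.134 = 0 + j1.111e+04 Ω
  C: Z = 1/(jωC) = -j/(ω·C) = 0 - j0.1708 Ω
Step 3 — Parallel branch: L || C = 1/(1/L + 1/C) = 0 - j0.1708 Ω.
Step 4 — Series with R1: Z_total = R1 + (L || C) = 20 - j0.1708 Ω = 20∠-0.5° Ω.

Z = 20 - j0.1708 Ω = 20∠-0.5° Ω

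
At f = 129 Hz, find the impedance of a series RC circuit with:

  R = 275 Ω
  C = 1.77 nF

Step 1 — Angular frequency: ω = 2π·f = 2π·129 = 810.5 rad/s.
Step 2 — Component impedances:
  R: Z = R = 275 Ω
  C: Z = 1/(jωC) = -j/(ω·C) = 0 - j6.97e+05 Ω
Step 3 — Series combination: Z_total = R + C = 275 - j6.97e+05 Ω = 6.97e+05∠-90.0° Ω.

Z = 275 - j6.97e+05 Ω = 6.97e+05∠-90.0° Ω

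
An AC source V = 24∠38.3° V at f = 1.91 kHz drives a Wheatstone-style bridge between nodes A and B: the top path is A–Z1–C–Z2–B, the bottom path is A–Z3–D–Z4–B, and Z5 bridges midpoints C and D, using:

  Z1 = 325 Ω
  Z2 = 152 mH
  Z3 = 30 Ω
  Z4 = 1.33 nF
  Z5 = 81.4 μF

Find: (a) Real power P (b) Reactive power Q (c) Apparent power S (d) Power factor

Step 1 — Angular frequency: ω = 2π·f = 2π·1910 = 1.2e+04 rad/s.
Step 2 — Component impedances:
  Z1: Z = R = 325 Ω
  Z2: Z = jωL = j·1.2e+04·0.152 = 0 + j1824 Ω
  Z3: Z = R = 30 Ω
  Z4: Z = 1/(jωC) = -j/(ω·C) = 0 - j6.265e+04 Ω
  Z5: Z = 1/(jωC) = -j/(ω·C) = 0 - j1.024 Ω
Step 3 — Bridge requires nodal analysis (the Z5 bridge couples midpoints C and D, so the two paths cannot be reduced to a simple series/parallel combination). Setting node B to ground and injecting 1 A at node A, the 3-node admittance system at A, C, D solves to V_A = Z_AB = 27.47 + j1878 Ω = 1878∠89.2° Ω.
Step 4 — Source phasor: V = 24∠38.3° V = 18.83 + j14.87 V.
Step 5 — Current: I = V / Z = 0.008066 - j0.009912 A = 0.01278∠-50.9° A.
Step 6 — Complex power: S = V·I* = 0.004485 + j0.3067 VA.
Step 7 — Real power: P = Re(S) = 0.004485 W.
Step 8 — Reactive power: Q = Im(S) = 0.3067 VAR.
Step 9 — Apparent power: |S| = 0.3067 VA.
Step 10 — Power factor: PF = P/|S| = 0.01462 (lagging).

(a) P = 0.004485 W  (b) Q = 0.3067 VAR  (c) S = 0.3067 VA  (d) PF = 0.01462 (lagging)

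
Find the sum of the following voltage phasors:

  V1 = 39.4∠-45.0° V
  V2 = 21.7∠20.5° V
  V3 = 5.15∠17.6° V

Step 1 — Convert each phasor to rectangular form:
  V1 = 39.4·(cos(-45.0°) + j·sin(-45.0°)) = 27.86 - j27.86 V
  V2 = 21.7·(cos(20.5°) + j·sin(20.5°)) = 20.33 + j7.6 V
  V3 = 5.15·(cos(17.6°) + j·sin(17.6°)) = 4.909 + j1.557 V
Step 2 — Sum components: V_total = 53.09 - j18.7 V.
Step 3 — Convert to polar: |V_total| = 56.29 V, ∠V_total = -19.4°.

V_total = 56.29∠-19.4° V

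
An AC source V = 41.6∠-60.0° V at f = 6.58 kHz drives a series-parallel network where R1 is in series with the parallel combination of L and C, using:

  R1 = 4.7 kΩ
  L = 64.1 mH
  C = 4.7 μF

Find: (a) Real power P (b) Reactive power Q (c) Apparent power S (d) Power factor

Step 1 — Angular frequency: ω = 2π·f = 2π·6580 = 4.134e+04 rad/s.
Step 2 — Component impedances:
  R1: Z = R = 4700 Ω
  L: Z = jωL = j·4.134e+04·0.0641 = 0 + j2650 Ω
  C: Z = 1/(jωC) = -j/(ω·C) = 0 - j5.146 Ω
Step 3 — Parallel branch: L || C = 1/(1/L + 1/C) = 0 - j5.156 Ω.
Step 4 — Series with R1: Z_total = R1 + (L || C) = 4700 - j5.156 Ω = 4700∠-0.1° Ω.
Step 5 — Source phasor: V = 41.6∠-60.0° V = 20.8 - j36.03 V.
Step 6 — Current: I = V / Z = 0.004434 - j0.00766 A = 0.008851∠-59.9° A.
Step 7 — Complex power: S = V·I* = 0.3682 - j0.000404 VA.
Step 8 — Real power: P = Re(S) = 0.3682 W.
Step 9 — Reactive power: Q = Im(S) = -0.000404 VAR.
Step 10 — Apparent power: |S| = 0.3682 VA.
Step 11 — Power factor: PF = P/|S| = 1 (leading).

(a) P = 0.3682 W  (b) Q = -0.000404 VAR  (c) S = 0.3682 VA  (d) PF = 1 (leading)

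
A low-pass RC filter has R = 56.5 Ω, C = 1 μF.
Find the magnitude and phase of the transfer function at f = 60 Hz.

Step 1 — Angular frequency: ω = 2π·60 = 377 rad/s.
Step 2 — Transfer function: H(jω) = 1/(1 + jωRC).
Step 3 — Denominator: 1 + jωRC = 1 + j·377·56.5·1e-06 = 1 + j0.0213.
Step 4 — H = 0.9995 - j0.02129.
Step 5 — Magnitude: |H| = 0.9998 (-0.0 dB); phase: φ = -1.2°.

|H| = 0.9998 (-0.0 dB), φ = -1.2°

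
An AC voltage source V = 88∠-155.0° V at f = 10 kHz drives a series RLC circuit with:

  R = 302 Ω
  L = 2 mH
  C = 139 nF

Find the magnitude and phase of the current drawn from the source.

Step 1 — Angular frequency: ω = 2π·f = 2π·1e+04 = 6.283e+04 rad/s.
Step 2 — Component impedances:
  R: Z = R = 302 Ω
  L: Z = jωL = j·6.283e+04·0.002 = 0 + j125.7 Ω
  C: Z = 1/(jωC) = -j/(ω·C) = 0 - j114.5 Ω
Step 3 — Series combination: Z_total = R + L + C = 302 + j11.16 Ω = 302.2∠2.1° Ω.
Step 4 — Source phasor: V = 88∠-155.0° V = -79.76 - j37.19 V.
Step 5 — Ohm's law: I = V / Z_total = (-79.76 - j37.19) / (302 + j11.16) = -0.2683 - j0.1132 A.
Step 6 — Convert to polar: |I| = 0.2912 A, ∠I = -157.1°.

I = 0.2912∠-157.1° A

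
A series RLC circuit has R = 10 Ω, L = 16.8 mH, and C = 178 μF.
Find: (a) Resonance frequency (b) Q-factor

Step 1 — Resonance condition Im(Z)=0 gives ω₀ = 1/√(LC).
Step 2 — ω₀ = 1/√(0.0168·0.000178) = 578.3 rad/s.
Step 3 — f₀ = ω₀/(2π) = 92.04 Hz.
Step 4 — Series Q: Q = ω₀L/R = 578.3·0.0168/10 = 0.9715.

(a) f₀ = 92.04 Hz  (b) Q = 0.9715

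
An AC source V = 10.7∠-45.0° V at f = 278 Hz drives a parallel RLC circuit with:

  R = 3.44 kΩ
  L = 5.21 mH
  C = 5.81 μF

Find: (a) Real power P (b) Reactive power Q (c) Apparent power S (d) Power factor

Step 1 — Angular frequency: ω = 2π·f = 2π·278 = 1747 rad/s.
Step 2 — Component impedances:
  R: Z = R = 3440 Ω
  L: Z = jωL = j·1747·0.00521 = 0 + j9.1 Ω
  C: Z = 1/(jωC) = -j/(ω·C) = 0 - j98.54 Ω
Step 3 — Parallel combination: 1/Z_total = 1/R + 1/L + 1/C; Z_total = 0.02922 + j10.03 Ω = 10.03∠89.8° Ω.
Step 4 — Source phasor: V = 10.7∠-45.0° V = 7.566 - j7.566 V.
Step 5 — Current: I = V / Z = -0.7524 - j0.7568 A = 1.067∠-134.8° A.
Step 6 — Complex power: S = V·I* = 0.03328 + j11.42 VA.
Step 7 — Real power: P = Re(S) = 0.03328 W.
Step 8 — Reactive power: Q = Im(S) = 11.42 VAR.
Step 9 — Apparent power: |S| = 11.42 VA.
Step 10 — Power factor: PF = P/|S| = 0.002915 (lagging).

(a) P = 0.03328 W  (b) Q = 11.42 VAR  (c) S = 11.42 VA  (d) PF = 0.002915 (lagging)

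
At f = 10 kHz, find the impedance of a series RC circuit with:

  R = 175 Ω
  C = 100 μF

Step 1 — Angular frequency: ω = 2π·f = 2π·1e+04 = 6.283e+04 rad/s.
Step 2 — Component impedances:
  R: Z = R = 175 Ω
  C: Z = 1/(jωC) = -j/(ω·C) = 0 - j0.1592 Ω
Step 3 — Series combination: Z_total = R + C = 175 - j0.1592 Ω = 175∠-0.1° Ω.

Z = 175 - j0.1592 Ω = 175∠-0.1° Ω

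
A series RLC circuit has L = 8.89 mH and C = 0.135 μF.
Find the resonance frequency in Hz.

Step 1 — Resonance condition Im(Z)=0 gives ω₀ = 1/√(LC).
Step 2 — ω₀ = 1/√(0.00889·1.35e-07) = 2.887e+04 rad/s.
Step 3 — f₀ = ω₀/(2π) = 4594 Hz.

f₀ = 4594 Hz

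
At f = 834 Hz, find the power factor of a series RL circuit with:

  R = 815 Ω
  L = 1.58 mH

Step 1 — Angular frequency: ω = 2π·f = 2π·834 = 5240 rad/s.
Step 2 — Component impedances:
  R: Z = R = 815 Ω
  L: Z = jωL = j·5240·0.00158 = 0 + j8.279 Ω
Step 3 — Series combination: Z_total = R + L = 815 + j8.279 Ω = 815∠0.6° Ω.
Step 4 — Power factor: PF = cos(φ) = Re(Z)/|Z| = 815/815.042 = 0.9999.
Step 5 — Type: Im(Z) = 8.279 ⇒ lagging (phase φ = 0.6°).

PF = 0.9999 (lagging, φ = 0.6°)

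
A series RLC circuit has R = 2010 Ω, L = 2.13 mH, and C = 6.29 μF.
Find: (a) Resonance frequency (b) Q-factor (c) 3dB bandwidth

Step 1 — Resonance: ω₀ = 1/√(LC) = 1/√(0.00213·6.29e-06) = 8639 rad/s.
Step 2 — f₀ = ω₀/(2π) = 1375 Hz.
Step 3 — Series Q: Q = ω₀L/R = 8639·0.00213/2010 = 0.009155.
Step 4 — Bandwidth: Δω = ω₀/Q = 9.437e+05 rad/s; BW = Δω/(2π) = 1.502e+05 Hz.

(a) f₀ = 1375 Hz  (b) Q = 0.009155  (c) BW = 1.502e+05 Hz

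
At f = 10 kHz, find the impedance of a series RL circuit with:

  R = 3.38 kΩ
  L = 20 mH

Step 1 — Angular frequency: ω = 2π·f = 2π·1e+04 = 6.283e+04 rad/s.
Step 2 — Component impedances:
  R: Z = R = 3380 Ω
  L: Z = jωL = j·6.283e+04·0.02 = 0 + j1257 Ω
Step 3 — Series combination: Z_total = R + L = 3380 + j1257 Ω = 3606∠20.4° Ω.

Z = 3380 + j1257 Ω = 3606∠20.4° Ω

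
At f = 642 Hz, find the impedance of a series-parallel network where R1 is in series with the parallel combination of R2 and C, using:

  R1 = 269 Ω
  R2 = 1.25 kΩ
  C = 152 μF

Step 1 — Angular frequency: ω = 2π·f = 2π·642 = 4034 rad/s.
Step 2 — Component impedances:
  R1: Z = R = 269 Ω
  R2: Z = R = 1250 Ω
  C: Z = 1/(jωC) = -j/(ω·C) = 0 - j1.631 Ω
Step 3 — Parallel branch: R2 || C = 1/(1/R2 + 1/C) = 0.002128 - j1.631 Ω.
Step 4 — Series with R1: Z_total = R1 + (R2 || C) = 269 - j1.631 Ω = 269∠-0.3° Ω.

Z = 269 - j1.631 Ω = 269∠-0.3° Ω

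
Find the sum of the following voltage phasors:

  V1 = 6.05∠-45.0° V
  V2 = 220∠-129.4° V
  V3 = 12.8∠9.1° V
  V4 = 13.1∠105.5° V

Step 1 — Convert each phasor to rectangular form:
  V1 = 6.05·(cos(-45.0°) + j·sin(-45.0°)) = 4.278 - j4.278 V
  V2 = 220·(cos(-129.4°) + j·sin(-129.4°)) = -139.6 - j170 V
  V3 = 12.8·(cos(9.1°) + j·sin(9.1°)) = 12.64 + j2.024 V
  V4 = 13.1·(cos(105.5°) + j·sin(105.5°)) = -3.501 + j12.62 V
Step 2 — Sum components: V_total = -126.2 - j159.6 V.
Step 3 — Convert to polar: |V_total| = 203.5 V, ∠V_total = -128.3°.

V_total = 203.5∠-128.3° V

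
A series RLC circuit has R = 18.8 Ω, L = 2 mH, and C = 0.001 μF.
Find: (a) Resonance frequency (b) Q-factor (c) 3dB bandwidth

Step 1 — Resonance condition Im(Z)=0 gives ω₀ = 1/√(LC).
Step 2 — ω₀ = 1/√(0.002·1e-09) = 7.071e+05 rad/s.
Step 3 — f₀ = ω₀/(2π) = 1.125e+05 Hz.
Step 4 — Series Q: Q = ω₀L/R = 7.071e+05·0.002/18.8 = 75.22.
Step 5 — 3dB bandwidth: Δω = ω₀/Q = 9400 rad/s; BW = Δω/(2π) = 1496 Hz.

(a) f₀ = 1.125e+05 Hz  (b) Q = 75.22  (c) BW = 1496 Hz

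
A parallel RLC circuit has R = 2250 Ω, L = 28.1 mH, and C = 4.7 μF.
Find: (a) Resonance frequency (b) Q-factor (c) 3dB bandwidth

Step 1 — Resonance: ω₀ = 1/√(LC) = 1/√(0.0281·4.7e-06) = 2752 rad/s.
Step 2 — f₀ = ω₀/(2π) = 437.9 Hz.
Step 3 — Parallel Q: Q = R/(ω₀L) = 2250/(2752·0.0281) = 29.1.
Step 4 — Bandwidth: Δω = ω₀/Q = 94.56 rad/s; BW = Δω/(2π) = 15.05 Hz.

(a) f₀ = 437.9 Hz  (b) Q = 29.1  (c) BW = 15.05 Hz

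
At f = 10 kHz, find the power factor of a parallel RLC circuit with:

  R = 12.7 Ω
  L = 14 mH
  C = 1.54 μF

Step 1 — Angular frequency: ω = 2π·f = 2π·1e+04 = 6.283e+04 rad/s.
Step 2 — Component impedances:
  R: Z = R = 12.7 Ω
  L: Z = jωL = j·6.283e+04·0.014 = 0 + j879.6 Ω
  C: Z = 1/(jωC) = -j/(ω·C) = 0 - j10.33 Ω
Step 3 — Parallel combination: 1/Z_total = 1/R + 1/L + 1/C; Z_total = 5.132 - j6.232 Ω = 8.073∠-50.5° Ω.
Step 4 — Power factor: PF = cos(φ) = Re(Z)/|Z| = 5.132/8.073 = 0.6357.
Step 5 — Type: Im(Z) = -6.232 ⇒ leading (phase φ = -50.5°).

PF = 0.6357 (leading, φ = -50.5°)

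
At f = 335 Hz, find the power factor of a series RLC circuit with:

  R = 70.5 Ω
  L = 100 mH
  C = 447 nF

Step 1 — Angular frequency: ω = 2π·f = 2π·335 = 2105 rad/s.
Step 2 — Component impedances:
  R: Z = R = 70.5 Ω
  L: Z = jωL = j·2105·0.1 = 0 + j210.5 Ω
  C: Z = 1/(jωC) = -j/(ω·C) = 0 - j1063 Ω
Step 3 — Series combination: Z_total = R + L + C = 70.5 - j852.4 Ω = 855.3∠-85.3° Ω.
Step 4 — Power factor: PF = cos(φ) = Re(Z)/|Z| = 70.5/855.3 = 0.08243.
Step 5 — Type: Im(Z) = -852.4 ⇒ leading (phase φ = -85.3°).

PF = 0.08243 (leading, φ = -85.3°)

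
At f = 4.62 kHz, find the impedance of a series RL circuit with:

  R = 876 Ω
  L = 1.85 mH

Step 1 — Angular frequency: ω = 2π·f = 2π·4620 = 2.903e+04 rad/s.
Step 2 — Component impedances:
  R: Z = R = 876 Ω
  L: Z = jωL = j·2.903e+04·0.00185 = 0 + j53.7 Ω
Step 3 — Series combination: Z_total = R + L = 876 + j53.7 Ω = 877.6∠3.5° Ω.

Z = 876 + j53.7 Ω = 877.6∠3.5° Ω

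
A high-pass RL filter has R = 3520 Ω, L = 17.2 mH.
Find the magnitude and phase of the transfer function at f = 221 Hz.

Step 1 — Angular frequency: ω = 2π·221 = 1389 rad/s.
Step 2 — Transfer function: H(jω) = jωL/(R + jωL).
Step 3 — Numerator jωL = j·23.88; denominator R + jωL = 3520 + j23.88.
Step 4 — H = 4.604e-05 + j0.006785.
Step 5 — Magnitude: |H| = 0.006785 (-43.4 dB); phase: φ = 89.6°.

|H| = 0.006785 (-43.4 dB), φ = 89.6°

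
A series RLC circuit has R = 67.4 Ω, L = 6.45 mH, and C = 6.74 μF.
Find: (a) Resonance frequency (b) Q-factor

Step 1 — Resonance condition Im(Z)=0 gives ω₀ = 1/√(LC).
Step 2 — ω₀ = 1/√(0.00645·6.74e-06) = 4796 rad/s.
Step 3 — f₀ = ω₀/(2π) = 763.3 Hz.
Step 4 — Series Q: Q = ω₀L/R = 4796·0.00645/67.4 = 0.459.

(a) f₀ = 763.3 Hz  (b) Q = 0.459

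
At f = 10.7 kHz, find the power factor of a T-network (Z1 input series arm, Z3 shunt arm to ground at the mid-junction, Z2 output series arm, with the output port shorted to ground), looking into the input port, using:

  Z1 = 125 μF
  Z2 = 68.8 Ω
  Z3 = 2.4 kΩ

Step 1 — Angular frequency: ω = 2π·f = 2π·1.07e+04 = 6.723e+04 rad/s.
Step 2 — Component impedances:
  Z1: Z = 1/(jωC) = -j/(ω·C) = 0 - j0.119 Ω
  Z2: Z = R = 68.8 Ω
  Z3: Z = R = 2400 Ω
Step 3 — With the output port shorted to ground, the output series arm Z2 runs from the junction to ground; the shunt arm Z3 also runs from the junction to ground. They appear in parallel: Z3 || Z2 = 66.88 Ω.
Step 4 — Series with input arm Z1: Z_in = Z1 + (Z3 || Z2) = 66.88 - j0.119 Ω = 66.88∠-0.1° Ω.
Step 5 — Power factor: PF = cos(φ) = Re(Z)/|Z| = 66.88/66.88 = 1.
Step 6 — Type: Im(Z) = -0.119 ⇒ leading (phase φ = -0.1°).

PF = 1 (leading, φ = -0.1°)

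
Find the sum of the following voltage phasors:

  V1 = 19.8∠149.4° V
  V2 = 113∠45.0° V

Step 1 — Convert each phasor to rectangular form:
  V1 = 19.8·(cos(149.4°) + j·sin(149.4°)) = -17.04 + j10.08 V
  V2 = 113·(cos(45.0°) + j·sin(45.0°)) = 79.9 + j79.9 V
Step 2 — Sum components: V_total = 62.86 + j89.98 V.
Step 3 — Convert to polar: |V_total| = 109.8 V, ∠V_total = 55.1°.

V_total = 109.8∠55.1° V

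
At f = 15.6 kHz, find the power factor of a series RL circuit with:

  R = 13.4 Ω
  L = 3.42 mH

Step 1 — Angular frequency: ω = 2π·f = 2π·1.56e+04 = 9.802e+04 rad/s.
Step 2 — Component impedances:
  R: Z = R = 13.4 Ω
  L: Z = jωL = j·9.802e+04·0.00342 = 0 + j335.2 Ω
Step 3 — Series combination: Z_total = R + L = 13.4 + j335.2 Ω = 335.5∠87.7° Ω.
Step 4 — Power factor: PF = cos(φ) = Re(Z)/|Z| = 13.4/335.5 = 0.03994.
Step 5 — Type: Im(Z) = 335.2 ⇒ lagging (phase φ = 87.7°).

PF = 0.03994 (lagging, φ = 87.7°)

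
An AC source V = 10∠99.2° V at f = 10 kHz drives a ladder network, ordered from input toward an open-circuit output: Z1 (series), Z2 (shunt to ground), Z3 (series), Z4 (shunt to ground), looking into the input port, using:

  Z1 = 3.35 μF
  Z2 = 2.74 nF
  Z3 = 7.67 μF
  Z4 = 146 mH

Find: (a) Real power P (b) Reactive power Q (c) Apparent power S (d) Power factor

Step 1 — Angular frequency: ω = 2π·f = 2π·1e+04 = 6.283e+04 rad/s.
Step 2 — Component impedances:
  Z1: Z = 1/(jωC) = -j/(ω·C) = 0 - j4.751 Ω
  Z2: Z = 1/(jωC) = -j/(ω·C) = 0 - j5809 Ω
  Z3: Z = 1/(jωC) = -j/(ω·C) = 0 - j2.075 Ω
  Z4: Z = jωL = j·6.283e+04·0.146 = 0 + j9173 Ω
Step 3 — Ladder network (open output): work backward from the far end, alternating series and parallel combinations. Z_in = 0 - j1.585e+04 Ω = 1.585e+04∠-90.0° Ω.
Step 4 — Source phasor: V = 10∠99.2° V = -1.599 + j9.871 V.
Step 5 — Current: I = V / Z = -0.0006229 - j0.0001009 A = 0.0006311∠-170.8° A.
Step 6 — Complex power: S = V·I* = 0 - j0.006311 VA.
Step 7 — Real power: P = Re(S) = 0 W.
Step 8 — Reactive power: Q = Im(S) = -0.006311 VAR.
Step 9 — Apparent power: |S| = 0.006311 VA.
Step 10 — Power factor: PF = P/|S| = 0 (leading).

(a) P = 0 W  (b) Q = -0.006311 VAR  (c) S = 0.006311 VA  (d) PF = 0 (leading)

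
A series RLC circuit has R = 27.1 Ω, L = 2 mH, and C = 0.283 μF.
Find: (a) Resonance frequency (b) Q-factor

Step 1 — Resonance condition Im(Z)=0 gives ω₀ = 1/√(LC).
Step 2 — ω₀ = 1/√(0.002·2.83e-07) = 4.203e+04 rad/s.
Step 3 — f₀ = ω₀/(2π) = 6690 Hz.
Step 4 — Series Q: Q = ω₀L/R = 4.203e+04·0.002/27.1 = 3.102.

(a) f₀ = 6690 Hz  (b) Q = 3.102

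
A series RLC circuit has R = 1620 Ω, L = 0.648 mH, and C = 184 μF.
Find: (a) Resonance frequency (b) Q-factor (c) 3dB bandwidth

Step 1 — Resonance: ω₀ = 1/√(LC) = 1/√(0.000648·0.000184) = 2896 rad/s.
Step 2 — f₀ = ω₀/(2π) = 460.9 Hz.
Step 3 — Series Q: Q = ω₀L/R = 2896·0.000648/1620 = 0.001158.
Step 4 — Bandwidth: Δω = ω₀/Q = 2.5e+06 rad/s; BW = Δω/(2π) = 3.979e+05 Hz.

(a) f₀ = 460.9 Hz  (b) Q = 0.001158  (c) BW = 3.979e+05 Hz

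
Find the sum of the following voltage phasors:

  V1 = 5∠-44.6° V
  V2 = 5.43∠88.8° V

Step 1 — Convert each phasor to rectangular form:
  V1 = 5·(cos(-44.6°) + j·sin(-44.6°)) = 3.56 - j3.511 V
  V2 = 5.43·(cos(88.8°) + j·sin(88.8°)) = 0.1137 + j5.429 V
Step 2 — Sum components: V_total = 3.674 + j1.918 V.
Step 3 — Convert to polar: |V_total| = 4.144 V, ∠V_total = 27.6°.

V_total = 4.144∠27.6° V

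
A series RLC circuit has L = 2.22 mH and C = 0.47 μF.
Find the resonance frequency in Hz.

Step 1 — Resonance condition Im(Z)=0 gives ω₀ = 1/√(LC).
Step 2 — ω₀ = 1/√(0.00222·4.7e-07) = 3.096e+04 rad/s.
Step 3 — f₀ = ω₀/(2π) = 4927 Hz.

f₀ = 4927 Hz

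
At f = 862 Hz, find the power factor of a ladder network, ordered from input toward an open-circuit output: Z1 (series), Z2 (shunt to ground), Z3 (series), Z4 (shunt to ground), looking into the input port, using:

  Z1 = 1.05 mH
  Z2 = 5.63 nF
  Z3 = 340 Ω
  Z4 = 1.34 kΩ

Step 1 — Angular frequency: ω = 2π·f = 2π·862 = 5416 rad/s.
Step 2 — Component impedances:
  Z1: Z = jωL = j·5416·0.00105 = 0 + j5.687 Ω
  Z2: Z = 1/(jωC) = -j/(ω·C) = 0 - j3.279e+04 Ω
  Z3: Z = R = 340 Ω
  Z4: Z = R = 1340 Ω
Step 3 — Ladder network (open output): work backward from the far end, alternating series and parallel combinations. Z_in = 1676 - j80.15 Ω = 1678∠-2.7° Ω.
Step 4 — Power factor: PF = cos(φ) = Re(Z)/|Z| = 1675.6/1677.5 = 0.9989.
Step 5 — Type: Im(Z) = -80.15 ⇒ leading (phase φ = -2.7°).

PF = 0.9989 (leading, φ = -2.7°)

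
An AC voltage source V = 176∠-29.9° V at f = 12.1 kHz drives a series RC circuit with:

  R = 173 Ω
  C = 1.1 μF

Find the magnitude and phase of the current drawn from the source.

Step 1 — Angular frequency: ω = 2π·f = 2π·1.21e+04 = 7.603e+04 rad/s.
Step 2 — Component impedances:
  R: Z = R = 173 Ω
  C: Z = 1/(jωC) = -j/(ω·C) = 0 - j11.96 Ω
Step 3 — Series combination: Z_total = R + C = 173 - j11.96 Ω = 173.4∠-4.0° Ω.
Step 4 — Source phasor: V = 176∠-29.9° V = 152.6 - j87.73 V.
Step 5 — Ohm's law: I = V / Z_total = (152.6 - j87.73) / (173 - j11.96) = 0.9126 - j0.4441 A.
Step 6 — Convert to polar: |I| = 1.015 A, ∠I = -25.9°.

I = 1.015∠-25.9° A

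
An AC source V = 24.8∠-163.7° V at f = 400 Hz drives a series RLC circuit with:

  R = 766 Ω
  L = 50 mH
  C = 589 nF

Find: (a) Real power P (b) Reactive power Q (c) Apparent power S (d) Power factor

Step 1 — Angular frequency: ω = 2π·f = 2π·400 = 2513 rad/s.
Step 2 — Component impedances:
  R: Z = R = 766 Ω
  L: Z = jωL = j·2513·0.05 = 0 + j125.7 Ω
  C: Z = 1/(jωC) = -j/(ω·C) = 0 - j675.5 Ω
Step 3 — Series combination: Z_total = R + L + C = 766 - j549.9 Ω = 942.9∠-35.7° Ω.
Step 4 — Source phasor: V = 24.8∠-163.7° V = -23.8 - j6.961 V.
Step 5 — Current: I = V / Z = -0.0162 - j0.02072 A = 0.0263∠-128.0° A.
Step 6 — Complex power: S = V·I* = 0.5299 - j0.3804 VA.
Step 7 — Real power: P = Re(S) = 0.5299 W.
Step 8 — Reactive power: Q = Im(S) = -0.3804 VAR.
Step 9 — Apparent power: |S| = 0.6523 VA.
Step 10 — Power factor: PF = P/|S| = 0.8124 (leading).

(a) P = 0.5299 W  (b) Q = -0.3804 VAR  (c) S = 0.6523 VA  (d) PF = 0.8124 (leading)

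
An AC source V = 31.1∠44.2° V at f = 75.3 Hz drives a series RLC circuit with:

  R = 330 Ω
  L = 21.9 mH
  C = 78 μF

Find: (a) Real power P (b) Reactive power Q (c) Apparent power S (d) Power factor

Step 1 — Angular frequency: ω = 2π·f = 2π·75.3 = 473.1 rad/s.
Step 2 — Component impedances:
  R: Z = R = 330 Ω
  L: Z = jωL = j·473.1·0.0219 = 0 + j10.36 Ω
  C: Z = 1/(jωC) = -j/(ω·C) = 0 - j27.1 Ω
Step 3 — Series combination: Z_total = R + L + C = 330 - j16.74 Ω = 330.4∠-2.9° Ω.
Step 4 — Source phasor: V = 31.1∠44.2° V = 22.3 + j21.68 V.
Step 5 — Current: I = V / Z = 0.06407 + j0.06895 A = 0.09412∠47.1° A.
Step 6 — Complex power: S = V·I* = 2.923 - j0.1483 VA.
Step 7 — Real power: P = Re(S) = 2.923 W.
Step 8 — Reactive power: Q = Im(S) = -0.1483 VAR.
Step 9 — Apparent power: |S| = 2.927 VA.
Step 10 — Power factor: PF = P/|S| = 0.9987 (leading).

(a) P = 2.923 W  (b) Q = -0.1483 VAR  (c) S = 2.927 VA  (d) PF = 0.9987 (leading)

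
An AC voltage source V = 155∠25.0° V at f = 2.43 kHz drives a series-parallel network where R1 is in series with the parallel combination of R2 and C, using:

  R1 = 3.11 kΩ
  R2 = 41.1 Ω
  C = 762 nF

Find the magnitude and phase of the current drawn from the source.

Step 1 — Angular frequency: ω = 2π·f = 2π·2430 = 1.527e+04 rad/s.
Step 2 — Component impedances:
  R1: Z = R = 3110 Ω
  R2: Z = R = 41.1 Ω
  C: Z = 1/(jωC) = -j/(ω·C) = 0 - j85.95 Ω
Step 3 — Parallel branch: R2 || C = 1/(1/R2 + 1/C) = 33.45 - j16 Ω.
Step 4 — Series with R1: Z_total = R1 + (R2 || C) = 3143 - j16 Ω = 3143∠-0.3° Ω.
Step 5 — Source phasor: V = 155∠25.0° V = 140.5 + j65.51 V.
Step 6 — Ohm's law: I = V / Z_total = (140.5 + j65.51) / (3143 - j16) = 0.04458 + j0.02107 A.
Step 7 — Convert to polar: |I| = 0.04931 A, ∠I = 25.3°.

I = 0.04931∠25.3° A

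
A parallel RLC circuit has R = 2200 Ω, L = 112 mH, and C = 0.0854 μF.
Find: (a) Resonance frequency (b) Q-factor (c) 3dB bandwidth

Step 1 — Resonance: ω₀ = 1/√(LC) = 1/√(0.112·8.54e-08) = 1.022e+04 rad/s.
Step 2 — f₀ = ω₀/(2π) = 1627 Hz.
Step 3 — Parallel Q: Q = R/(ω₀L) = 2200/(1.022e+04·0.112) = 1.921.
Step 4 — Bandwidth: Δω = ω₀/Q = 5323 rad/s; BW = Δω/(2π) = 847.1 Hz.

(a) f₀ = 1627 Hz  (b) Q = 1.921  (c) BW = 847.1 Hz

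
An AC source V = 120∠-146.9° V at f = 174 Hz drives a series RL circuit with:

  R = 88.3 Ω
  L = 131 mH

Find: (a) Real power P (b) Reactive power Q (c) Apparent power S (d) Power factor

Step 1 — Angular frequency: ω = 2π·f = 2π·174 = 1093 rad/s.
Step 2 — Component impedances:
  R: Z = R = 88.3 Ω
  L: Z = jωL = j·1093·0.131 = 0 + j143.2 Ω
Step 3 — Series combination: Z_total = R + L = 88.3 + j143.2 Ω = 168.3∠58.3° Ω.
Step 4 — Source phasor: V = 120∠-146.9° V = -100.5 - j65.53 V.
Step 5 — Current: I = V / Z = -0.6451 + j0.3042 A = 0.7132∠154.8° A.
Step 6 — Complex power: S = V·I* = 44.92 + j72.85 VA.
Step 7 — Real power: P = Re(S) = 44.92 W.
Step 8 — Reactive power: Q = Im(S) = 72.85 VAR.
Step 9 — Apparent power: |S| = 85.59 VA.
Step 10 — Power factor: PF = P/|S| = 0.5248 (lagging).

(a) P = 44.92 W  (b) Q = 72.85 VAR  (c) S = 85.59 VA  (d) PF = 0.5248 (lagging)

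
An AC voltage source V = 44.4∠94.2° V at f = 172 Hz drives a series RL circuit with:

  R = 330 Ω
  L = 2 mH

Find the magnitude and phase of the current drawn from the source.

Step 1 — Angular frequency: ω = 2π·f = 2π·172 = 1081 rad/s.
Step 2 — Component impedances:
  R: Z = R = 330 Ω
  L: Z = jωL = j·1081·0.002 = 0 + j2.161 Ω
Step 3 — Series combination: Z_total = R + L = 330 + j2.161 Ω = 330∠0.4° Ω.
Step 4 — Source phasor: V = 44.4∠94.2° V = -3.252 + j44.28 V.
Step 5 — Ohm's law: I = V / Z_total = (-3.252 + j44.28) / (330 + j2.161) = -0.008975 + j0.1342 A.
Step 6 — Convert to polar: |I| = 0.1345 A, ∠I = 93.8°.

I = 0.1345∠93.8° A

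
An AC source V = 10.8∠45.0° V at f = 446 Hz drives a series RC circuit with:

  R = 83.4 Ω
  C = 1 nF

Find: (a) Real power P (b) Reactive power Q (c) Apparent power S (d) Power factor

Step 1 — Angular frequency: ω = 2π·f = 2π·446 = 2802 rad/s.
Step 2 — Component impedances:
  R: Z = R = 83.4 Ω
  C: Z = 1/(jωC) = -j/(ω·C) = 0 - j3.568e+05 Ω
Step 3 — Series combination: Z_total = R + C = 83.4 - j3.568e+05 Ω = 3.568e+05∠-90.0° Ω.
Step 4 — Source phasor: V = 10.8∠45.0° V = 7.637 + j7.637 V.
Step 5 — Current: I = V / Z = -2.14e-05 + j2.141e-05 A = 3.026e-05∠135.0° A.
Step 6 — Complex power: S = V·I* = 7.639e-08 - j0.0003269 VA.
Step 7 — Real power: P = Re(S) = 7.639e-08 W.
Step 8 — Reactive power: Q = Im(S) = -0.0003269 VAR.
Step 9 — Apparent power: |S| = 0.0003269 VA.
Step 10 — Power factor: PF = P/|S| = 0.0002337 (leading).

(a) P = 7.639e-08 W  (b) Q = -0.0003269 VAR  (c) S = 0.0003269 VA  (d) PF = 0.0002337 (leading)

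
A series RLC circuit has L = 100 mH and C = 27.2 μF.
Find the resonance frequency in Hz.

Step 1 — Resonance condition Im(Z)=0 gives ω₀ = 1/√(LC).
Step 2 — ω₀ = 1/√(0.1·2.72e-05) = 606.3 rad/s.
Step 3 — f₀ = ω₀/(2π) = 96.5 Hz.

f₀ = 96.5 Hz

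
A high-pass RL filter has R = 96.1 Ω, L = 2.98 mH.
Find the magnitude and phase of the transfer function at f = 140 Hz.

Step 1 — Angular frequency: ω = 2π·140 = 879.6 rad/s.
Step 2 — Transfer function: H(jω) = jωL/(R + jωL).
Step 3 — Numerator jωL = j·2.621; denominator R + jωL = 96.1 + j2.621.
Step 4 — H = 0.0007435 + j0.02726.
Step 5 — Magnitude: |H| = 0.02727 (-31.3 dB); phase: φ = 88.4°.

|H| = 0.02727 (-31.3 dB), φ = 88.4°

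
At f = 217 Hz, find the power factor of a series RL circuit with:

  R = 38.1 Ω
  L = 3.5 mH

Step 1 — Angular frequency: ω = 2π·f = 2π·217 = 1363 rad/s.
Step 2 — Component impedances:
  R: Z = R = 38.1 Ω
  L: Z = jωL = j·1363·0.0035 = 0 + j4.772 Ω
Step 3 — Series combination: Z_total = R + L = 38.1 + j4.772 Ω = 38.4∠7.1° Ω.
Step 4 — Power factor: PF = cos(φ) = Re(Z)/|Z| = 38.1/38.4 = 0.9922.
Step 5 — Type: Im(Z) = 4.772 ⇒ lagging (phase φ = 7.1°).

PF = 0.9922 (lagging, φ = 7.1°)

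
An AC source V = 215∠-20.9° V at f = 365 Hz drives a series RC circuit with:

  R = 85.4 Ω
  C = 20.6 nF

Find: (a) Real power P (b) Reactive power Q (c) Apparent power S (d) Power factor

Step 1 — Angular frequency: ω = 2π·f = 2π·365 = 2293 rad/s.
Step 2 — Component impedances:
  R: Z = R = 85.4 Ω
  C: Z = 1/(jωC) = -j/(ω·C) = 0 - j2.117e+04 Ω
Step 3 — Series combination: Z_total = R + C = 85.4 - j2.117e+04 Ω = 2.117e+04∠-89.8° Ω.
Step 4 — Source phasor: V = 215∠-20.9° V = 200.9 - j76.7 V.
Step 5 — Current: I = V / Z = 0.003662 + j0.009474 A = 0.01016∠68.9° A.
Step 6 — Complex power: S = V·I* = 0.008811 - j2.184 VA.
Step 7 — Real power: P = Re(S) = 0.008811 W.
Step 8 — Reactive power: Q = Im(S) = -2.184 VAR.
Step 9 — Apparent power: |S| = 2.184 VA.
Step 10 — Power factor: PF = P/|S| = 0.004035 (leading).

(a) P = 0.008811 W  (b) Q = -2.184 VAR  (c) S = 2.184 VA  (d) PF = 0.004035 (leading)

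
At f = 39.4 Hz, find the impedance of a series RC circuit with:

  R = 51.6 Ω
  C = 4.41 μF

Step 1 — Angular frequency: ω = 2π·f = 2π·39.4 = 247.6 rad/s.
Step 2 — Component impedances:
  R: Z = R = 51.6 Ω
  C: Z = 1/(jωC) = -j/(ω·C) = 0 - j916 Ω
Step 3 — Series combination: Z_total = R + C = 51.6 - j916 Ω = 917.4∠-86.8° Ω.

Z = 51.6 - j916 Ω = 917.4∠-86.8° Ω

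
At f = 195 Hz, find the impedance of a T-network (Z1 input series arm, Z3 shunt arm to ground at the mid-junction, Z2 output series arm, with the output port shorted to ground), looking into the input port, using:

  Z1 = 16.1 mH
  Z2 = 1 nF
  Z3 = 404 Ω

Step 1 — Angular frequency: ω = 2π·f = 2π·195 = 1225 rad/s.
Step 2 — Component impedances:
  Z1: Z = jωL = j·1225·0.0161 = 0 + j19.73 Ω
  Z2: Z = 1/(jωC) = -j/(ω·C) = 0 - j8.162e+05 Ω
  Z3: Z = R = 404 Ω
Step 3 — With the output port shorted to ground, the output series arm Z2 runs from the junction to ground; the shunt arm Z3 also runs from the junction to ground. They appear in parallel: Z3 || Z2 = 404 - j0.2 Ω.
Step 4 — Series with input arm Z1: Z_in = Z1 + (Z3 || Z2) = 404 + j19.53 Ω = 404.5∠2.8° Ω.

Z = 404 + j19.53 Ω = 404.5∠2.8° Ω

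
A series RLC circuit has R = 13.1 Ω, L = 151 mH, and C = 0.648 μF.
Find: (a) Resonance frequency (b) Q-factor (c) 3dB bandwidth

Step 1 — Resonance: ω₀ = 1/√(LC) = 1/√(0.151·6.48e-07) = 3197 rad/s.
Step 2 — f₀ = ω₀/(2π) = 508.8 Hz.
Step 3 — Series Q: Q = ω₀L/R = 3197·0.151/13.1 = 36.85.
Step 4 — Bandwidth: Δω = ω₀/Q = 86.75 rad/s; BW = Δω/(2π) = 13.81 Hz.

(a) f₀ = 508.8 Hz  (b) Q = 36.85  (c) BW = 13.81 Hz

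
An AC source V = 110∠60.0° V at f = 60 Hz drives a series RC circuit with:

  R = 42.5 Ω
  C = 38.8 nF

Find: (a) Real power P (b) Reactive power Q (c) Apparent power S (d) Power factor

Step 1 — Angular frequency: ω = 2π·f = 2π·60 = 377 rad/s.
Step 2 — Component impedances:
  R: Z = R = 42.5 Ω
  C: Z = 1/(jωC) = -j/(ω·C) = 0 - j6.837e+04 Ω
Step 3 — Series combination: Z_total = R + C = 42.5 - j6.837e+04 Ω = 6.837e+04∠-90.0° Ω.
Step 4 — Source phasor: V = 110∠60.0° V = 55 + j95.26 V.
Step 5 — Current: I = V / Z = -0.001393 + j0.0008054 A = 0.001609∠150.0° A.
Step 6 — Complex power: S = V·I* = 0.00011 - j0.177 VA.
Step 7 — Real power: P = Re(S) = 0.00011 W.
Step 8 — Reactive power: Q = Im(S) = -0.177 VAR.
Step 9 — Apparent power: |S| = 0.177 VA.
Step 10 — Power factor: PF = P/|S| = 0.0006217 (leading).

(a) P = 0.00011 W  (b) Q = -0.177 VAR  (c) S = 0.177 VA  (d) PF = 0.0006217 (leading)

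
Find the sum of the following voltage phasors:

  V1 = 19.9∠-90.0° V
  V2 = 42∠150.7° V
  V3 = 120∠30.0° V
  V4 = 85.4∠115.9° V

Step 1 — Convert each phasor to rectangular form:
  V1 = 19.9·(cos(-90.0°) + j·sin(-90.0°)) = 0 - j19.9 V
  V2 = 42·(cos(150.7°) + j·sin(150.7°)) = -36.63 + j20.55 V
  V3 = 120·(cos(30.0°) + j·sin(30.0°)) = 103.9 + j60 V
  V4 = 85.4·(cos(115.9°) + j·sin(115.9°)) = -37.3 + j76.82 V
Step 2 — Sum components: V_total = 29.99 + j137.5 V.
Step 3 — Convert to polar: |V_total| = 140.7 V, ∠V_total = 77.7°.

V_total = 140.7∠77.7° V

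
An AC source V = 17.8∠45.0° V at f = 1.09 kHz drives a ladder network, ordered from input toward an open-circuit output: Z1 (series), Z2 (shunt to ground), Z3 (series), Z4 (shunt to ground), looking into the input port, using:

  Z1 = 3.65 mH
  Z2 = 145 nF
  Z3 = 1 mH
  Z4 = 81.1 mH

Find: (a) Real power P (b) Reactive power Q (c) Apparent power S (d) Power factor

Step 1 — Angular frequency: ω = 2π·f = 2π·1090 = 6849 rad/s.
Step 2 — Component impedances:
  Z1: Z = jωL = j·6849·0.00365 = 0 + j25 Ω
  Z2: Z = 1/(jωC) = -j/(ω·C) = 0 - j1007 Ω
  Z3: Z = jωL = j·6849·0.001 = 0 + j6.849 Ω
  Z4: Z = jωL = j·6849·0.0811 = 0 + j555.4 Ω
Step 3 — Ladder network (open output): work backward from the far end, alternating series and parallel combinations. Z_in = 0 + j1298 Ω = 1298∠90.0° Ω.
Step 4 — Source phasor: V = 17.8∠45.0° V = 12.59 + j12.59 V.
Step 5 — Current: I = V / Z = 0.009695 - j0.009695 A = 0.01371∠-45.0° A.
Step 6 — Complex power: S = V·I* = 0 + j0.2441 VA.
Step 7 — Real power: P = Re(S) = 0 W.
Step 8 — Reactive power: Q = Im(S) = 0.2441 VAR.
Step 9 — Apparent power: |S| = 0.2441 VA.
Step 10 — Power factor: PF = P/|S| = 0 (lagging).

(a) P = 0 W  (b) Q = 0.2441 VAR  (c) S = 0.2441 VA  (d) PF = 0 (lagging)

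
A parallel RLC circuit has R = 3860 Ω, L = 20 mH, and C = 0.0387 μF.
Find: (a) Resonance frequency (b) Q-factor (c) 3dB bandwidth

Step 1 — Resonance: ω₀ = 1/√(LC) = 1/√(0.02·3.87e-08) = 3.594e+04 rad/s.
Step 2 — f₀ = ω₀/(2π) = 5721 Hz.
Step 3 — Parallel Q: Q = R/(ω₀L) = 3860/(3.594e+04·0.02) = 5.369.
Step 4 — Bandwidth: Δω = ω₀/Q = 6694 rad/s; BW = Δω/(2π) = 1065 Hz.

(a) f₀ = 5721 Hz  (b) Q = 5.369  (c) BW = 1065 Hz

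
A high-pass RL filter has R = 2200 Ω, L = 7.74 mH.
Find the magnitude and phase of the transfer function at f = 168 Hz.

Step 1 — Angular frequency: ω = 2π·168 = 1056 rad/s.
Step 2 — Transfer function: H(jω) = jωL/(R + jωL).
Step 3 — Numerator jωL = j·8.17; denominator R + jωL = 2200 + j8.17.
Step 4 — H = 1.379e-05 + j0.003714.
Step 5 — Magnitude: |H| = 0.003714 (-48.6 dB); phase: φ = 89.8°.

|H| = 0.003714 (-48.6 dB), φ = 89.8°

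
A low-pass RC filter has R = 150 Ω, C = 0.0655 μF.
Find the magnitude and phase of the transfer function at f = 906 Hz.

Step 1 — Angular frequency: ω = 2π·906 = 5693 rad/s.
Step 2 — Transfer function: H(jω) = 1/(1 + jωRC).
Step 3 — Denominator: 1 + jωRC = 1 + j·5693·150·6.55e-08 = 1 + j0.05593.
Step 4 — H = 0.9969 - j0.05576.
Step 5 — Magnitude: |H| = 0.9984 (-0.0 dB); phase: φ = -3.2°.

|H| = 0.9984 (-0.0 dB), φ = -3.2°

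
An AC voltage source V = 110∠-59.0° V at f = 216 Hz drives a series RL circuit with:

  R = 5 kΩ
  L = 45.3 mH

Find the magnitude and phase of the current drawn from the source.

Step 1 — Angular frequency: ω = 2π·f = 2π·216 = 1357 rad/s.
Step 2 — Component impedances:
  R: Z = R = 5000 Ω
  L: Z = jωL = j·1357·0.0453 = 0 + j61.48 Ω
Step 3 — Series combination: Z_total = R + L = 5000 + j61.48 Ω = 5000∠0.7° Ω.
Step 4 — Source phasor: V = 110∠-59.0° V = 56.65 - j94.29 V.
Step 5 — Ohm's law: I = V / Z_total = (56.65 - j94.29) / (5000 + j61.48) = 0.0111 - j0.01899 A.
Step 6 — Convert to polar: |I| = 0.022 A, ∠I = -59.7°.

I = 0.022∠-59.7° A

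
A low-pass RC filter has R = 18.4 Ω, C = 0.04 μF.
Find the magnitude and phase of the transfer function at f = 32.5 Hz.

Step 1 — Angular frequency: ω = 2π·32.5 = 204.2 rad/s.
Step 2 — Transfer function: H(jω) = 1/(1 + jωRC).
Step 3 — Denominator: 1 + jωRC = 1 + j·204.2·18.4·4e-08 = 1 + j0.0001503.
Step 4 — H = 1 - j0.0001503.
Step 5 — Magnitude: |H| = 1 (-0.0 dB); phase: φ = -0.0°.

|H| = 1 (-0.0 dB), φ = -0.0°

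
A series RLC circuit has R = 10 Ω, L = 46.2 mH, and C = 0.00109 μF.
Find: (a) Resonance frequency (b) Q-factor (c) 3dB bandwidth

Step 1 — Resonance condition Im(Z)=0 gives ω₀ = 1/√(LC).
Step 2 — ω₀ = 1/√(0.0462·1.09e-09) = 1.409e+05 rad/s.
Step 3 — f₀ = ω₀/(2π) = 2.243e+04 Hz.
Step 4 — Series Q: Q = ω₀L/R = 1.409e+05·0.0462/10 = 651.
Step 5 — 3dB bandwidth: Δω = ω₀/Q = 216.5 rad/s; BW = Δω/(2π) = 34.45 Hz.

(a) f₀ = 2.243e+04 Hz  (b) Q = 651  (c) BW = 34.45 Hz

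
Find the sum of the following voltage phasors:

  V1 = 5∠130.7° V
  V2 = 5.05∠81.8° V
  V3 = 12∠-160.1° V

Step 1 — Convert each phasor to rectangular form:
  V1 = 5·(cos(130.7°) + j·sin(130.7°)) = -3.26 + j3.791 V
  V2 = 5.05·(cos(81.8°) + j·sin(81.8°)) = 0.7203 + j4.998 V
  V3 = 12·(cos(-160.1°) + j·sin(-160.1°)) = -11.28 - j4.085 V
Step 2 — Sum components: V_total = -13.82 + j4.704 V.
Step 3 — Convert to polar: |V_total| = 14.6 V, ∠V_total = 161.2°.

V_total = 14.6∠161.2° V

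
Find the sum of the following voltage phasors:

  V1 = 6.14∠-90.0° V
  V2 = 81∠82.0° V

Step 1 — Convert each phasor to rectangular form:
  V1 = 6.14·(cos(-90.0°) + j·sin(-90.0°)) = 0 - j6.14 V
  V2 = 81·(cos(82.0°) + j·sin(82.0°)) = 11.27 + j80.21 V
Step 2 — Sum components: V_total = 11.27 + j74.07 V.
Step 3 — Convert to polar: |V_total| = 74.92 V, ∠V_total = 81.3°.

V_total = 74.92∠81.3° V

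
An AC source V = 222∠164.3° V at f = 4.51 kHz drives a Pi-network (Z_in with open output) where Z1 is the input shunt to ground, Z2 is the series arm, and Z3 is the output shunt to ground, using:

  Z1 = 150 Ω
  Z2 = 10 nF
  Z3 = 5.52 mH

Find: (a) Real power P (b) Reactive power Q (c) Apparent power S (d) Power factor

Step 1 — Angular frequency: ω = 2π·f = 2π·4510 = 2.834e+04 rad/s.
Step 2 — Component impedances:
  Z1: Z = R = 150 Ω
  Z2: Z = 1/(jωC) = -j/(ω·C) = 0 - j3529 Ω
  Z3: Z = jωL = j·2.834e+04·0.00552 = 0 + j156.4 Ω
Step 3 — With open output, the series arm Z2 and the output shunt Z3 appear in series to ground: Z2 + Z3 = 0 - j3373 Ω.
Step 4 — Parallel with input shunt Z1: Z_in = Z1 || (Z2 + Z3) = 149.7 - j6.658 Ω = 149.9∠-2.5° Ω.
Step 5 — Source phasor: V = 222∠164.3° V = -213.7 + j60.07 V.
Step 6 — Current: I = V / Z = -1.443 + j0.3371 A = 1.481∠166.8° A.
Step 7 — Complex power: S = V·I* = 328.6 - j14.61 VA.
Step 8 — Real power: P = Re(S) = 328.6 W.
Step 9 — Reactive power: Q = Im(S) = -14.61 VAR.
Step 10 — Apparent power: |S| = 328.9 VA.
Step 11 — Power factor: PF = P/|S| = 0.999 (leading).

(a) P = 328.6 W  (b) Q = -14.61 VAR  (c) S = 328.9 VA  (d) PF = 0.999 (leading)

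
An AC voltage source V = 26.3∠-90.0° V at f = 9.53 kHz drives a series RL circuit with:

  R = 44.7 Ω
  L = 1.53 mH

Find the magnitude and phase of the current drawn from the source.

Step 1 — Angular frequency: ω = 2π·f = 2π·9530 = 5.988e+04 rad/s.
Step 2 — Component impedances:
  R: Z = R = 44.7 Ω
  L: Z = jωL = j·5.988e+04·0.00153 = 0 + j91.61 Ω
Step 3 — Series combination: Z_total = R + L = 44.7 + j91.61 Ω = 101.9∠64.0° Ω.
Step 4 — Source phasor: V = 26.3∠-90.0° V = 0 - j26.3 V.
Step 5 — Ohm's law: I = V / Z_total = (0 - j26.3) / (44.7 + j91.61) = -0.2319 - j0.1131 A.
Step 6 — Convert to polar: |I| = 0.258 A, ∠I = -154.0°.

I = 0.258∠-154.0° A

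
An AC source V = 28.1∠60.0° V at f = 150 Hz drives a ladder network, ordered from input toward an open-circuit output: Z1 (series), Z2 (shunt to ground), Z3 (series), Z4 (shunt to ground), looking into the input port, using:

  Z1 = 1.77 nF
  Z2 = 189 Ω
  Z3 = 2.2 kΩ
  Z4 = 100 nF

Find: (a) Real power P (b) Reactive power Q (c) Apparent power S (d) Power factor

Step 1 — Angular frequency: ω = 2π·f = 2π·150 = 942.5 rad/s.
Step 2 — Component impedances:
  Z1: Z = 1/(jωC) = -j/(ω·C) = 0 - j5.995e+05 Ω
  Z2: Z = R = 189 Ω
  Z3: Z = R = 2200 Ω
  Z4: Z = 1/(jωC) = -j/(ω·C) = 0 - j1.061e+04 Ω
Step 3 — Ladder network (open output): work backward from the far end, alternating series and parallel combinations. Z_in = 188.3 - j5.995e+05 Ω = 5.995e+05∠-90.0° Ω.
Step 4 — Source phasor: V = 28.1∠60.0° V = 14.05 + j24.34 V.
Step 5 — Current: I = V / Z = -4.059e-05 + j2.345e-05 A = 4.688e-05∠150.0° A.
Step 6 — Complex power: S = V·I* = 4.137e-07 - j0.001317 VA.
Step 7 — Real power: P = Re(S) = 4.137e-07 W.
Step 8 — Reactive power: Q = Im(S) = -0.001317 VAR.
Step 9 — Apparent power: |S| = 0.001317 VA.
Step 10 — Power factor: PF = P/|S| = 0.0003141 (leading).

(a) P = 4.137e-07 W  (b) Q = -0.001317 VAR  (c) S = 0.001317 VA  (d) PF = 0.0003141 (leading)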